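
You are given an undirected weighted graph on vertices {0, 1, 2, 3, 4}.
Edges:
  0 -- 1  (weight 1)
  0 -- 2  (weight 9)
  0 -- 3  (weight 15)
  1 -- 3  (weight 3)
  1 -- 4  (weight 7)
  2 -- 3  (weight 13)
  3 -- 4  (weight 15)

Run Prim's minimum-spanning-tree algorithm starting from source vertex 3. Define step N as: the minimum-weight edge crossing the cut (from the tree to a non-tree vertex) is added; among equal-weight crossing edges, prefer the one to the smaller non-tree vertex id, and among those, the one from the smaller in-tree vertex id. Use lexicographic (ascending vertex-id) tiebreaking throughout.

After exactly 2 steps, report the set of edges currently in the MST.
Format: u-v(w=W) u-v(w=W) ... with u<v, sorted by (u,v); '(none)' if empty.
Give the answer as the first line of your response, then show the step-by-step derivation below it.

0-1(w=1) 1-3(w=3)

step 1: add edge 1-3 (w=3); MST = {1-3(w=3)}
step 2: add edge 0-1 (w=1); MST = {0-1(w=1) 1-3(w=3)}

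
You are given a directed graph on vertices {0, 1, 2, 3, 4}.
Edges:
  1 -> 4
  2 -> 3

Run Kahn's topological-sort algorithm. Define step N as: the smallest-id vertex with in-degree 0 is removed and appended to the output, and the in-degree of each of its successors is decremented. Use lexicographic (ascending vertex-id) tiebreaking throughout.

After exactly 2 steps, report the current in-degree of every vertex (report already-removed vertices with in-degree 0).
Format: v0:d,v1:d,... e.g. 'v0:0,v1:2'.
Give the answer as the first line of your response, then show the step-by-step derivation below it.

v0:0,v1:0,v2:0,v3:1,v4:0

step 1: output 0; order=[0]; indeg=(0,0,0,1,1)
step 2: output 1; order=[0,1]; indeg=(0,0,0,1,0)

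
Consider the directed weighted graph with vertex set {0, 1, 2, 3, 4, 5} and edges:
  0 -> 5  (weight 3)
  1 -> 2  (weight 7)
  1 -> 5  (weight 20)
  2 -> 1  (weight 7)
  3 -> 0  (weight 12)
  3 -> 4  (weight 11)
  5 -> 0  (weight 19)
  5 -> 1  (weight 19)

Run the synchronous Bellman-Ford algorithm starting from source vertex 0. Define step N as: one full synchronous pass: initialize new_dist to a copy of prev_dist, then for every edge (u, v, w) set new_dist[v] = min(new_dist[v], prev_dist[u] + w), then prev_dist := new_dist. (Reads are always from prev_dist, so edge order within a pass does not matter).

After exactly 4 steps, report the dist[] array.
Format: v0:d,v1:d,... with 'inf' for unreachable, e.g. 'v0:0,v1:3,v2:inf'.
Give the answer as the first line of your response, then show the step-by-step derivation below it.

v0:0,v1:22,v2:29,v3:inf,v4:inf,v5:3

step 1: dist = v0:0,v1:inf,v2:inf,v3:inf,v4:inf,v5:3
step 2: dist = v0:0,v1:22,v2:inf,v3:inf,v4:inf,v5:3
step 3: dist = v0:0,v1:22,v2:29,v3:inf,v4:inf,v5:3
step 4: dist = v0:0,v1:22,v2:29,v3:inf,v4:inf,v5:3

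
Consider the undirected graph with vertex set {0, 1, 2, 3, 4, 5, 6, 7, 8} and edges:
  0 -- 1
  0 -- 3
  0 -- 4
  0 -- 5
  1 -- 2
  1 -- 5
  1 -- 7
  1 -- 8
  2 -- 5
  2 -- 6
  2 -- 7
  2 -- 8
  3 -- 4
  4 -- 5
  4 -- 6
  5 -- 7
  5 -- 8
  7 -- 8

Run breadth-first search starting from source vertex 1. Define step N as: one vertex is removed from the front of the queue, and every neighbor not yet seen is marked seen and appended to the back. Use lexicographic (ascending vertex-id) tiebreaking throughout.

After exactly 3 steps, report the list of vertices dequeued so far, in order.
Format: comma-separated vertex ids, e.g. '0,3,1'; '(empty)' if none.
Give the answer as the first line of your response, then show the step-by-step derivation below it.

1,0,2

step 1: dequeue 1; queue=[0,2,5,7,8]; order=1
step 2: dequeue 0; queue=[2,5,7,8,3,4]; order=1,0
step 3: dequeue 2; queue=[5,7,8,3,4,6]; order=1,0,2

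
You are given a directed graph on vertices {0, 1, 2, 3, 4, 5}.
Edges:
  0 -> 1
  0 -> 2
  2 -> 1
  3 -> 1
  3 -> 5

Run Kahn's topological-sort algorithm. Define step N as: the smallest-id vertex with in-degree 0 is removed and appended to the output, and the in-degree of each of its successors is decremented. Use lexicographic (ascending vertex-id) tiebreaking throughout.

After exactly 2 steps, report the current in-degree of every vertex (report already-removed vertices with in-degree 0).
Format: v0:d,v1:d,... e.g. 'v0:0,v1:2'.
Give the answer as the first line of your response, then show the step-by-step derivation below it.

v0:0,v1:1,v2:0,v3:0,v4:0,v5:1

step 1: output 0; order=[0]; indeg=(0,2,0,0,0,1)
step 2: output 2; order=[0,2]; indeg=(0,1,0,0,0,1)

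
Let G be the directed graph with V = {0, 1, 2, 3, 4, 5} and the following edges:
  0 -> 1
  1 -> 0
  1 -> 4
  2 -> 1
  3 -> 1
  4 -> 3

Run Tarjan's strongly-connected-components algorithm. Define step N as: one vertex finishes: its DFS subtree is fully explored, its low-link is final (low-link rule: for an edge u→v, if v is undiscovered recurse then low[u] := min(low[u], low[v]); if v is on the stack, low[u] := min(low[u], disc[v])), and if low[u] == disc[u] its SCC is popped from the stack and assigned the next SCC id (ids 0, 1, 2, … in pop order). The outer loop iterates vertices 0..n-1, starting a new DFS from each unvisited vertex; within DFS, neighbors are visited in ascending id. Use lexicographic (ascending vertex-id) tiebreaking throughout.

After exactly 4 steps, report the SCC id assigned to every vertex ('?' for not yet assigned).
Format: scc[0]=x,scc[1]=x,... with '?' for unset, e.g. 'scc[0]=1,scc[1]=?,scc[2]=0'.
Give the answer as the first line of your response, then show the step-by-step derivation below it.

scc[0]=0,scc[1]=0,scc[2]=?,scc[3]=0,scc[4]=0,scc[5]=?

step 1: low=(low[0]=0,low[1]=0,low[2]=?,low[3]=1,low[4]=2,low[5]=?); scc=(scc[0]=?,scc[1]=?,scc[2]=?,scc[3]=?,scc[4]=?,scc[5]=?)
step 2: low=(low[0]=0,low[1]=0,low[2]=?,low[3]=1,low[4]=1,low[5]=?); scc=(scc[0]=?,scc[1]=?,scc[2]=?,scc[3]=?,scc[4]=?,scc[5]=?)
step 3: low=(low[0]=0,low[1]=0,low[2]=?,low[3]=1,low[4]=1,low[5]=?); scc=(scc[0]=?,scc[1]=?,scc[2]=?,scc[3]=?,scc[4]=?,scc[5]=?)
step 4: low=(low[0]=0,low[1]=0,low[2]=?,low[3]=1,low[4]=1,low[5]=?); scc=(scc[0]=0,scc[1]=0,scc[2]=?,scc[3]=0,scc[4]=0,scc[5]=?)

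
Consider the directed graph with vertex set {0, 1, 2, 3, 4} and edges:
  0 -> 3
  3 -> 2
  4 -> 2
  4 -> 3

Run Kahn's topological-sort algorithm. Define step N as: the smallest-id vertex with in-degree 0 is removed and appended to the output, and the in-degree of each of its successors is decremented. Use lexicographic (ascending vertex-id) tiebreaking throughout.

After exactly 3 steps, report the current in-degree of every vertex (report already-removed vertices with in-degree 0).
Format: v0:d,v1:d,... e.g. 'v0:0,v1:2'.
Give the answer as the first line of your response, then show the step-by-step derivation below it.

v0:0,v1:0,v2:1,v3:0,v4:0

step 1: output 0; order=[0]; indeg=(0,0,2,1,0)
step 2: output 1; order=[0,1]; indeg=(0,0,2,1,0)
step 3: output 4; order=[0,1,4]; indeg=(0,0,1,0,0)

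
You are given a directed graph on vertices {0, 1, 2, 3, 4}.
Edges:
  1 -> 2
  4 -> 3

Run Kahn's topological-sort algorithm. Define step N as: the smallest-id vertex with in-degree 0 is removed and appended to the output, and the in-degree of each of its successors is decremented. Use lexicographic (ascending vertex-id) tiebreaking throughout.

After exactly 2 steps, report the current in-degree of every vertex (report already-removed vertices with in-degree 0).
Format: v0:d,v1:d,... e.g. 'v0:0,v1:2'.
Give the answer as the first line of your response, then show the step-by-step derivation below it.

v0:0,v1:0,v2:0,v3:1,v4:0

step 1: output 0; order=[0]; indeg=(0,0,1,1,0)
step 2: output 1; order=[0,1]; indeg=(0,0,0,1,0)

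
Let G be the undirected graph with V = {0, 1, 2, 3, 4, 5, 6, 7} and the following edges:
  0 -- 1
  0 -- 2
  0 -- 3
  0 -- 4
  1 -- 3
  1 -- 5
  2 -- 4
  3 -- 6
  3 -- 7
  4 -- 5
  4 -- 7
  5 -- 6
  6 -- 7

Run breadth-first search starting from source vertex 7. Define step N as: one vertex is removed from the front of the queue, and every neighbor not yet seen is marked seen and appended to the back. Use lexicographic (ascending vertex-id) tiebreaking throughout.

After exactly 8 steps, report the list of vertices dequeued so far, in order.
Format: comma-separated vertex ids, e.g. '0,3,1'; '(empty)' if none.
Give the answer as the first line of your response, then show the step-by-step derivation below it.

7,3,4,6,0,1,2,5

step 1: dequeue 7; queue=[3,4,6]; order=7
step 2: dequeue 3; queue=[4,6,0,1]; order=7,3
step 3: dequeue 4; queue=[6,0,1,2,5]; order=7,3,4
step 4: dequeue 6; queue=[0,1,2,5]; order=7,3,4,6
step 5: dequeue 0; queue=[1,2,5]; order=7,3,4,6,0
step 6: dequeue 1; queue=[2,5]; order=7,3,4,6,0,1
step 7: dequeue 2; queue=[5]; order=7,3,4,6,0,1,2
step 8: dequeue 5; queue=[(empty)]; order=7,3,4,6,0,1,2,5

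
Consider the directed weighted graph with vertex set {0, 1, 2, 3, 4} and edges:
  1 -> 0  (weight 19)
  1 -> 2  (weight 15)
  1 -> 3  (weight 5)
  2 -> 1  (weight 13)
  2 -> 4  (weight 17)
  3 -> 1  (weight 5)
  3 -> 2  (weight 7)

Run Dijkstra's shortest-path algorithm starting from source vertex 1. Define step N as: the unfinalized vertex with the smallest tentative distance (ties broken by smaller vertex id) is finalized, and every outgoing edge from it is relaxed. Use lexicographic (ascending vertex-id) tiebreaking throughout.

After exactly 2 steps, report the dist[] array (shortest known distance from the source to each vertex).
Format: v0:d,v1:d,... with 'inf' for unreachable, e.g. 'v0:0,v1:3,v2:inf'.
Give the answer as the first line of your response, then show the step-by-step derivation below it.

v0:19,v1:0,v2:12,v3:5,v4:inf

step 1: dist = v0:19,v1:0,v2:15,v3:5,v4:inf
step 2: dist = v0:19,v1:0,v2:12,v3:5,v4:inf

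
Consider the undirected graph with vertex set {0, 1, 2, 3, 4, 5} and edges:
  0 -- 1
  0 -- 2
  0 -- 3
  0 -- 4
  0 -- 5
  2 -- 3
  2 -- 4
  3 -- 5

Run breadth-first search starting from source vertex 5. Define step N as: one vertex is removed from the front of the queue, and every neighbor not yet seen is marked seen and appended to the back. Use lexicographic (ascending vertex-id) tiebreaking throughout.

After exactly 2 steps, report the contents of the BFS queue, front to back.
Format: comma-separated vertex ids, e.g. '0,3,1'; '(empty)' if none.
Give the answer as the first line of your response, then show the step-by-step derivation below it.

3,1,2,4

step 1: dequeue 5; queue=[0,3]; order=5
step 2: dequeue 0; queue=[3,1,2,4]; order=5,0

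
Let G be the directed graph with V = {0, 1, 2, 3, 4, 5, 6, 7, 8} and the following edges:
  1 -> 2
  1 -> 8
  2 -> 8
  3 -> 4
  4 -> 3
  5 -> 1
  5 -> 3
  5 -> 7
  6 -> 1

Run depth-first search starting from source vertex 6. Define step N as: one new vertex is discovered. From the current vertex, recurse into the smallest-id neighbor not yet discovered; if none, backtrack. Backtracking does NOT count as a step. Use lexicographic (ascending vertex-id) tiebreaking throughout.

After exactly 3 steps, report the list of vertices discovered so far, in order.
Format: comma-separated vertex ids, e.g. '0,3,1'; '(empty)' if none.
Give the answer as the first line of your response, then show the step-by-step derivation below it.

6,1,2

step 1: discover 6; path=6; order=6
step 2: discover 1; path=6>1; order=6,1
step 3: discover 2; path=6>1>2; order=6,1,2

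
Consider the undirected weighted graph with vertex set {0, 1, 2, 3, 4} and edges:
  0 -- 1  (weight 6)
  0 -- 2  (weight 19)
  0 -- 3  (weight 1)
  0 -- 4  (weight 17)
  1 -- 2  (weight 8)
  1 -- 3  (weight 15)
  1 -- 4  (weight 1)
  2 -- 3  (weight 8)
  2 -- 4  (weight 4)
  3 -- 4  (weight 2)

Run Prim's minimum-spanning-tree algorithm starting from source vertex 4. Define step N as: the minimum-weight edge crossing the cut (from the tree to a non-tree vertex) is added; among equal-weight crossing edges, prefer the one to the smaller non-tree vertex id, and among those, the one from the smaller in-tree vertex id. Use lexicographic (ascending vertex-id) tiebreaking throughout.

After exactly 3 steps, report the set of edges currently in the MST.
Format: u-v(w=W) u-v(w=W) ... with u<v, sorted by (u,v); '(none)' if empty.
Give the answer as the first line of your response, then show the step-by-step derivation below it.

0-3(w=1) 1-4(w=1) 3-4(w=2)

step 1: add edge 1-4 (w=1); MST = {1-4(w=1)}
step 2: add edge 3-4 (w=2); MST = {1-4(w=1) 3-4(w=2)}
step 3: add edge 0-3 (w=1); MST = {0-3(w=1) 1-4(w=1) 3-4(w=2)}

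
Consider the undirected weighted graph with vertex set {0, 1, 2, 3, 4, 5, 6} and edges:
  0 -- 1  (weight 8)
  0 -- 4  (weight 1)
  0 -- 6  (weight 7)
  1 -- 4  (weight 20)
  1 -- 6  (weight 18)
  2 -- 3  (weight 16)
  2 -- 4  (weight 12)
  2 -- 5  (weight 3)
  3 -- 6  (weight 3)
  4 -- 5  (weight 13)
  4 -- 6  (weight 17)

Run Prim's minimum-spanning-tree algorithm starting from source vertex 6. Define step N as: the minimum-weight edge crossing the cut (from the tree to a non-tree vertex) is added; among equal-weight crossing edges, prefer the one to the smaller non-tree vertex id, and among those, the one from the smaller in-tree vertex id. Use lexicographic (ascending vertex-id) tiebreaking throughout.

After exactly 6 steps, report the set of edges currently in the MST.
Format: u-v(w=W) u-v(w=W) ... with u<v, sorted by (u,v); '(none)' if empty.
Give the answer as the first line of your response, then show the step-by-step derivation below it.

0-1(w=8) 0-4(w=1) 0-6(w=7) 2-4(w=12) 2-5(w=3) 3-6(w=3)

step 1: add edge 3-6 (w=3); MST = {3-6(w=3)}
step 2: add edge 0-6 (w=7); MST = {0-6(w=7) 3-6(w=3)}
step 3: add edge 0-4 (w=1); MST = {0-4(w=1) 0-6(w=7) 3-6(w=3)}
step 4: add edge 0-1 (w=8); MST = {0-1(w=8) 0-4(w=1) 0-6(w=7) 3-6(w=3)}
step 5: add edge 2-4 (w=12); MST = {0-1(w=8) 0-4(w=1) 0-6(w=7) 2-4(w=12) 3-6(w=3)}
step 6: add edge 2-5 (w=3); MST = {0-1(w=8) 0-4(w=1) 0-6(w=7) 2-4(w=12) 2-5(w=3) 3-6(w=3)}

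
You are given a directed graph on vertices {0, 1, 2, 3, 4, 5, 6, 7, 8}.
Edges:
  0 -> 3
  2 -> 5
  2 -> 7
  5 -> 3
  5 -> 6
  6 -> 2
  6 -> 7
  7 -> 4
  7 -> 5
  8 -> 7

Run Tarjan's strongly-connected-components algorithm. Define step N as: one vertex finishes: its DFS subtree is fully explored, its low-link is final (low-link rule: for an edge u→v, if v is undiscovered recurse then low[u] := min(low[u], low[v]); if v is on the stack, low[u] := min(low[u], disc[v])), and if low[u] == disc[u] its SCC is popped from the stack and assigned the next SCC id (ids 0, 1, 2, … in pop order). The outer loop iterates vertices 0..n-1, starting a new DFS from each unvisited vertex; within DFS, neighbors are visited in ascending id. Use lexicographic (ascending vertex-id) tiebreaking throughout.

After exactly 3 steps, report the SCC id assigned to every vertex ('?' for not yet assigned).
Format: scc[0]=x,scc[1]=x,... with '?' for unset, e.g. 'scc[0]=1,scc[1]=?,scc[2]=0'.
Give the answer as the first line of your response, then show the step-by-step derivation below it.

scc[0]=1,scc[1]=2,scc[2]=?,scc[3]=0,scc[4]=?,scc[5]=?,scc[6]=?,scc[7]=?,scc[8]=?

step 1: low=(low[0]=0,low[1]=?,low[2]=?,low[3]=1,low[4]=?,low[5]=?,low[6]=?,low[7]=?,low[8]=?); scc=(scc[0]=?,scc[1]=?,scc[2]=?,scc[3]=0,scc[4]=?,scc[5]=?,scc[6]=?,scc[7]=?,scc[8]=?)
step 2: low=(low[0]=0,low[1]=?,low[2]=?,low[3]=1,low[4]=?,low[5]=?,low[6]=?,low[7]=?,low[8]=?); scc=(scc[0]=1,scc[1]=?,scc[2]=?,scc[3]=0,scc[4]=?,scc[5]=?,scc[6]=?,scc[7]=?,scc[8]=?)
step 3: low=(low[0]=0,low[1]=2,low[2]=?,low[3]=1,low[4]=?,low[5]=?,low[6]=?,low[7]=?,low[8]=?); scc=(scc[0]=1,scc[1]=2,scc[2]=?,scc[3]=0,scc[4]=?,scc[5]=?,scc[6]=?,scc[7]=?,scc[8]=?)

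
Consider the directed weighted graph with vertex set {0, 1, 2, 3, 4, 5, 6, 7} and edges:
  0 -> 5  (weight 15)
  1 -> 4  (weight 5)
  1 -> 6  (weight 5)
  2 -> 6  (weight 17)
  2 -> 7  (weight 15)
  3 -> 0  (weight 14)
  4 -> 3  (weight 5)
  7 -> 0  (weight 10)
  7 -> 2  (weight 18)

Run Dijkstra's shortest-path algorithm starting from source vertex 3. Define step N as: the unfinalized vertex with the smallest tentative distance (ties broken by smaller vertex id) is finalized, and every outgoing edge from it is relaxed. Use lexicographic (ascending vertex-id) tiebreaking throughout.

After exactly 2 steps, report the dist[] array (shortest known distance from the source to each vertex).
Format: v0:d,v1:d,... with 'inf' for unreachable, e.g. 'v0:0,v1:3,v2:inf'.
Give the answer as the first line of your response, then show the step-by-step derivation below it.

v0:14,v1:inf,v2:inf,v3:0,v4:inf,v5:29,v6:inf,v7:inf

step 1: dist = v0:14,v1:inf,v2:inf,v3:0,v4:inf,v5:inf,v6:inf,v7:inf
step 2: dist = v0:14,v1:inf,v2:inf,v3:0,v4:inf,v5:29,v6:inf,v7:inf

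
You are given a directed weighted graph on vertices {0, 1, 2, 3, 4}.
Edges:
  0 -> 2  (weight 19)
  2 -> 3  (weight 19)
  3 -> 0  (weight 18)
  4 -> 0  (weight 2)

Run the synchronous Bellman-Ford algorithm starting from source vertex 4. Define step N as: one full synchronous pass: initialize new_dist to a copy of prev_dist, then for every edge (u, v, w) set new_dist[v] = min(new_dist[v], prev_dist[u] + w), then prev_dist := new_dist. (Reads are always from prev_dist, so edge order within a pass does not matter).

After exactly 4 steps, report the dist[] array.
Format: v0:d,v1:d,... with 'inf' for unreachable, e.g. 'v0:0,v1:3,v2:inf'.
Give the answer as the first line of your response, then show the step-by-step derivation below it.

v0:2,v1:inf,v2:21,v3:40,v4:0

step 1: dist = v0:2,v1:inf,v2:inf,v3:inf,v4:0
step 2: dist = v0:2,v1:inf,v2:21,v3:inf,v4:0
step 3: dist = v0:2,v1:inf,v2:21,v3:40,v4:0
step 4: dist = v0:2,v1:inf,v2:21,v3:40,v4:0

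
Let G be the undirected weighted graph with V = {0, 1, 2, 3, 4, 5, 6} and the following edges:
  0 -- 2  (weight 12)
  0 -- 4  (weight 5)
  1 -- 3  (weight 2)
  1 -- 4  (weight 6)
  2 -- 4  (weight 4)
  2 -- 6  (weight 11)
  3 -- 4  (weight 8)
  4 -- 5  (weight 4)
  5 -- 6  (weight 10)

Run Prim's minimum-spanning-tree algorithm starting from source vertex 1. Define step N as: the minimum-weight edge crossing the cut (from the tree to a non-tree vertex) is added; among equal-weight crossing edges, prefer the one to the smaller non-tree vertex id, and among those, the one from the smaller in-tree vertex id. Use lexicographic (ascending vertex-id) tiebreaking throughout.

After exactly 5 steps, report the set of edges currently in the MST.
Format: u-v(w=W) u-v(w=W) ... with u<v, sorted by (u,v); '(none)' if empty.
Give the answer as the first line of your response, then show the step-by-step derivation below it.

0-4(w=5) 1-3(w=2) 1-4(w=6) 2-4(w=4) 4-5(w=4)

step 1: add edge 1-3 (w=2); MST = {1-3(w=2)}
step 2: add edge 1-4 (w=6); MST = {1-3(w=2) 1-4(w=6)}
step 3: add edge 2-4 (w=4); MST = {1-3(w=2) 1-4(w=6) 2-4(w=4)}
step 4: add edge 4-5 (w=4); MST = {1-3(w=2) 1-4(w=6) 2-4(w=4) 4-5(w=4)}
step 5: add edge 0-4 (w=5); MST = {0-4(w=5) 1-3(w=2) 1-4(w=6) 2-4(w=4) 4-5(w=4)}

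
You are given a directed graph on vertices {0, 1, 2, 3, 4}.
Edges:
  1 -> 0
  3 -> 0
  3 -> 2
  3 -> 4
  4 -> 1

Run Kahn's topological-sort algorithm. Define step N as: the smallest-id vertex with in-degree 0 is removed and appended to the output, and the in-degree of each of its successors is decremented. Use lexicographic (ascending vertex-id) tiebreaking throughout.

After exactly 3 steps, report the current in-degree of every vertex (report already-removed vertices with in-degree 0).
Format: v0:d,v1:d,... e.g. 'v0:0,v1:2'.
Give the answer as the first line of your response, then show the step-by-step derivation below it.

v0:1,v1:0,v2:0,v3:0,v4:0

step 1: output 3; order=[3]; indeg=(1,1,0,0,0)
step 2: output 2; order=[3,2]; indeg=(1,1,0,0,0)
step 3: output 4; order=[3,2,4]; indeg=(1,0,0,0,0)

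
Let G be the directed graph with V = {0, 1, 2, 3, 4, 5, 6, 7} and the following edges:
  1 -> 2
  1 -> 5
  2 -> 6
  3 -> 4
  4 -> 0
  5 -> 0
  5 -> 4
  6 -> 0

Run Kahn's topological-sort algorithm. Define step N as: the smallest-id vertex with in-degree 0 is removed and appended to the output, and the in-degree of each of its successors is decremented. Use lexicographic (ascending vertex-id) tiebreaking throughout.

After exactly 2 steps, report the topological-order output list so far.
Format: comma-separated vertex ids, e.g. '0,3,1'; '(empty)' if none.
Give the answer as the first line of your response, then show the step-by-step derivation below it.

1,2

step 1: output 1; order=[1]; indeg=(3,0,0,0,2,0,1,0)
step 2: output 2; order=[1,2]; indeg=(3,0,0,0,2,0,0,0)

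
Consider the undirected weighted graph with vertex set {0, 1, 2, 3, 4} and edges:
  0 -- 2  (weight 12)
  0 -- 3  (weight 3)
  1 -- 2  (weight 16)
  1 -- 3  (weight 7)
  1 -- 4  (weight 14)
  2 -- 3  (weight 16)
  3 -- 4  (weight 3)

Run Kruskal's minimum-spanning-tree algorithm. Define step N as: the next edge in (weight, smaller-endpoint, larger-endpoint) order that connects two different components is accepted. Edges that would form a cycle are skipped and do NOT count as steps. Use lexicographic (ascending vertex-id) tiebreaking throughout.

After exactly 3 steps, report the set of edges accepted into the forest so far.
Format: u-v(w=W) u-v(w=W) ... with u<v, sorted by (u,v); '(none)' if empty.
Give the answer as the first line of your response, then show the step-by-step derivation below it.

0-3(w=3) 1-3(w=7) 3-4(w=3)

step 1: add edge 0-3 (w=3); MST = {0-3(w=3)}
step 2: add edge 3-4 (w=3); MST = {0-3(w=3) 3-4(w=3)}
step 3: add edge 1-3 (w=7); MST = {0-3(w=3) 1-3(w=7) 3-4(w=3)}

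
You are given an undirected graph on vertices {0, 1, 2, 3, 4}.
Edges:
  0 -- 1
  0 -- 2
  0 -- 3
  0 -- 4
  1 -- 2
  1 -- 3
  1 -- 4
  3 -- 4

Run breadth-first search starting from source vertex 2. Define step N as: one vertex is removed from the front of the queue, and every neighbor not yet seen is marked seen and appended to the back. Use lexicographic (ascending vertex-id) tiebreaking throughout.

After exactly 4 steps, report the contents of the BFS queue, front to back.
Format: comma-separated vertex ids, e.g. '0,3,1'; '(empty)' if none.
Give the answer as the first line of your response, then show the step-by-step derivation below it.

4

step 1: dequeue 2; queue=[0,1]; order=2
step 2: dequeue 0; queue=[1,3,4]; order=2,0
step 3: dequeue 1; queue=[3,4]; order=2,0,1
step 4: dequeue 3; queue=[4]; order=2,0,1,3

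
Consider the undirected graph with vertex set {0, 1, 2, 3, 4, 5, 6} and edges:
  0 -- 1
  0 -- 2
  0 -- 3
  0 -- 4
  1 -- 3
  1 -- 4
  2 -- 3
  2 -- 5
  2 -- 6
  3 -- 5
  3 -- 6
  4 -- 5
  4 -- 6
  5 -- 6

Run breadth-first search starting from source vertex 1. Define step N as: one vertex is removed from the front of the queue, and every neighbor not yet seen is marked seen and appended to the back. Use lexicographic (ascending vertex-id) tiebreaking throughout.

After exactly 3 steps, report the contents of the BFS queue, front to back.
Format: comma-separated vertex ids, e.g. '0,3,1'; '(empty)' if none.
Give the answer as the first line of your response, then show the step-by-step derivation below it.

4,2,5,6

step 1: dequeue 1; queue=[0,3,4]; order=1
step 2: dequeue 0; queue=[3,4,2]; order=1,0
step 3: dequeue 3; queue=[4,2,5,6]; order=1,0,3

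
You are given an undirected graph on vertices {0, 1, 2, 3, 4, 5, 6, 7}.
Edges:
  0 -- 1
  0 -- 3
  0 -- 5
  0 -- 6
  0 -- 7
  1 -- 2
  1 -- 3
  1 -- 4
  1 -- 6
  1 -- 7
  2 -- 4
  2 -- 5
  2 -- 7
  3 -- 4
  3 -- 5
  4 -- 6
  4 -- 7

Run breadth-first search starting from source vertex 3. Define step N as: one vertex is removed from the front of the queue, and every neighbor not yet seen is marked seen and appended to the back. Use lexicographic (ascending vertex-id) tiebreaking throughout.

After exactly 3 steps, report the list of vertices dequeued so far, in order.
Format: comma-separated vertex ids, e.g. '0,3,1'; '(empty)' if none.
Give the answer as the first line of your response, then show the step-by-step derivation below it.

3,0,1

step 1: dequeue 3; queue=[0,1,4,5]; order=3
step 2: dequeue 0; queue=[1,4,5,6,7]; order=3,0
step 3: dequeue 1; queue=[4,5,6,7,2]; order=3,0,1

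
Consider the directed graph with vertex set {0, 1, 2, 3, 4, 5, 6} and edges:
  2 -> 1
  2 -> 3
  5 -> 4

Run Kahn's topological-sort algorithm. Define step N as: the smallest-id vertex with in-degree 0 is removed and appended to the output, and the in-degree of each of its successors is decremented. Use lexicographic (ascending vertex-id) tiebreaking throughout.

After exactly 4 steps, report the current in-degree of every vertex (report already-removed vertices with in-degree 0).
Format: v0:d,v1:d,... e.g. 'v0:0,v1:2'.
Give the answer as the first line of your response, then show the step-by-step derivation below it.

v0:0,v1:0,v2:0,v3:0,v4:1,v5:0,v6:0

step 1: output 0; order=[0]; indeg=(0,1,0,1,1,0,0)
step 2: output 2; order=[0,2]; indeg=(0,0,0,0,1,0,0)
step 3: output 1; order=[0,2,1]; indeg=(0,0,0,0,1,0,0)
step 4: output 3; order=[0,2,1,3]; indeg=(0,0,0,0,1,0,0)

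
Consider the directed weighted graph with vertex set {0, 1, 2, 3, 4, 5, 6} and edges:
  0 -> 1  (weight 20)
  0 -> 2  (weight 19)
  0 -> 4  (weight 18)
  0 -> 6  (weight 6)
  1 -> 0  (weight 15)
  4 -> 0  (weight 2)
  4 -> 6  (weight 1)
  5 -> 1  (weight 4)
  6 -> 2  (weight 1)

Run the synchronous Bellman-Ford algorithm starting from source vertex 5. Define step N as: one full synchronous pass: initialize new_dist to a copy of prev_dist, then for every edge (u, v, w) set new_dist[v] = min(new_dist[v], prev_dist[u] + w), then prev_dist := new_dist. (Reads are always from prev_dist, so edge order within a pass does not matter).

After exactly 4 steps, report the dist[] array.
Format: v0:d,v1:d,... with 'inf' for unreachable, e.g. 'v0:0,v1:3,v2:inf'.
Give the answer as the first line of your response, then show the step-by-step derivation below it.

v0:19,v1:4,v2:26,v3:inf,v4:37,v5:0,v6:25

step 1: dist = v0:inf,v1:4,v2:inf,v3:inf,v4:inf,v5:0,v6:inf
step 2: dist = v0:19,v1:4,v2:inf,v3:inf,v4:inf,v5:0,v6:inf
step 3: dist = v0:19,v1:4,v2:38,v3:inf,v4:37,v5:0,v6:25
step 4: dist = v0:19,v1:4,v2:26,v3:inf,v4:37,v5:0,v6:25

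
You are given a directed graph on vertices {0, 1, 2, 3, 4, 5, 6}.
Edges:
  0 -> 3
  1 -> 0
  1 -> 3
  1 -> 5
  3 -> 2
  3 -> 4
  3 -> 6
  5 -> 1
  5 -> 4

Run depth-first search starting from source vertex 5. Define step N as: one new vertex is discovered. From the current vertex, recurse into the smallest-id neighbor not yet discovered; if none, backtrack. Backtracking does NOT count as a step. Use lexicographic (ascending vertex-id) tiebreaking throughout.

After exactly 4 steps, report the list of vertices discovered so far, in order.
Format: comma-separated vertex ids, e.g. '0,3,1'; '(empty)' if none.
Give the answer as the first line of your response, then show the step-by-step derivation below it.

5,1,0,3

step 1: discover 5; path=5; order=5
step 2: discover 1; path=5>1; order=5,1
step 3: discover 0; path=5>1>0; order=5,1,0
step 4: discover 3; path=5>1>0>3; order=5,1,0,3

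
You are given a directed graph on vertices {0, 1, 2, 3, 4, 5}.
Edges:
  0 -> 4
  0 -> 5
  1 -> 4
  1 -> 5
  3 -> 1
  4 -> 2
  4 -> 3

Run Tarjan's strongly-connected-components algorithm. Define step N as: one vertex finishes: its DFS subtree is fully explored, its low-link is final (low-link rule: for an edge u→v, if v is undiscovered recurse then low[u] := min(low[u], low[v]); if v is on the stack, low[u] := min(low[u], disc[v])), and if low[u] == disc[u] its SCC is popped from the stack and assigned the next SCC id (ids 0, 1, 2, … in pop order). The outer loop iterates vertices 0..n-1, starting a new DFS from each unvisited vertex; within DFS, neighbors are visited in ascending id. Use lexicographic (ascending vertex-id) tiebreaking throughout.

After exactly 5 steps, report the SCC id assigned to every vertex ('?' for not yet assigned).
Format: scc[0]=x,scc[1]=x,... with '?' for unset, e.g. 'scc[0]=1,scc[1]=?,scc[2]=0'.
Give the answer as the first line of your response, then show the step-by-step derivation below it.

scc[0]=?,scc[1]=2,scc[2]=0,scc[3]=2,scc[4]=2,scc[5]=1

step 1: low=(low[0]=0,low[1]=?,low[2]=2,low[3]=?,low[4]=1,low[5]=?); scc=(scc[0]=?,scc[1]=?,scc[2]=0,scc[3]=?,scc[4]=?,scc[5]=?)
step 2: low=(low[0]=0,low[1]=1,low[2]=2,low[3]=3,low[4]=1,low[5]=5); scc=(scc[0]=?,scc[1]=?,scc[2]=0,scc[3]=?,scc[4]=?,scc[5]=1)
step 3: low=(low[0]=0,low[1]=1,low[2]=2,low[3]=3,low[4]=1,low[5]=5); scc=(scc[0]=?,scc[1]=?,scc[2]=0,scc[3]=?,scc[4]=?,scc[5]=1)
step 4: low=(low[0]=0,low[1]=1,low[2]=2,low[3]=1,low[4]=1,low[5]=5); scc=(scc[0]=?,scc[1]=?,scc[2]=0,scc[3]=?,scc[4]=?,scc[5]=1)
step 5: low=(low[0]=0,low[1]=1,low[2]=2,low[3]=1,low[4]=1,low[5]=5); scc=(scc[0]=?,scc[1]=2,scc[2]=0,scc[3]=2,scc[4]=2,scc[5]=1)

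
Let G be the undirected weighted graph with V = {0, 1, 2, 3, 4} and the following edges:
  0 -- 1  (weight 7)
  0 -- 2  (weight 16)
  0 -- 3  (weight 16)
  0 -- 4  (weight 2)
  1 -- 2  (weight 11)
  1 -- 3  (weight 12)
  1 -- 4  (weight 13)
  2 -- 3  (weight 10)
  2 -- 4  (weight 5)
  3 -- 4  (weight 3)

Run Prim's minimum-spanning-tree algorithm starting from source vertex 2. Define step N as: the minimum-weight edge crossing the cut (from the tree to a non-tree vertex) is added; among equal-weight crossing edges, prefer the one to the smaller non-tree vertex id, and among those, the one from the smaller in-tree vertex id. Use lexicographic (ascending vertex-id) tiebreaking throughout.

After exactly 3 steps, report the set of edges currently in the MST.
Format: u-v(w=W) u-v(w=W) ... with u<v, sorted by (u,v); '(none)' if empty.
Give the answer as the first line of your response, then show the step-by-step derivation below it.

0-4(w=2) 2-4(w=5) 3-4(w=3)

step 1: add edge 2-4 (w=5); MST = {2-4(w=5)}
step 2: add edge 0-4 (w=2); MST = {0-4(w=2) 2-4(w=5)}
step 3: add edge 3-4 (w=3); MST = {0-4(w=2) 2-4(w=5) 3-4(w=3)}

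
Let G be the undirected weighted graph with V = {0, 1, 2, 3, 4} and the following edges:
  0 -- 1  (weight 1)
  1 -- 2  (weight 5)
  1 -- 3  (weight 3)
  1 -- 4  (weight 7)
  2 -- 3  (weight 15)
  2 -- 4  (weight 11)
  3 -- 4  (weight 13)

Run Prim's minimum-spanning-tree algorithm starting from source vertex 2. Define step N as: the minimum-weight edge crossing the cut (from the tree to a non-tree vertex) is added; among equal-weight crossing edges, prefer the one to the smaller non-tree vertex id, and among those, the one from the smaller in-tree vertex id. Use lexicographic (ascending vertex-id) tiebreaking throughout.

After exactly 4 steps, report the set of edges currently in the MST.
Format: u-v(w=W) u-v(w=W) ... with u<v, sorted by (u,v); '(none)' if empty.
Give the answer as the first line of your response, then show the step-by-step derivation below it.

0-1(w=1) 1-2(w=5) 1-3(w=3) 1-4(w=7)

step 1: add edge 1-2 (w=5); MST = {1-2(w=5)}
step 2: add edge 0-1 (w=1); MST = {0-1(w=1) 1-2(w=5)}
step 3: add edge 1-3 (w=3); MST = {0-1(w=1) 1-2(w=5) 1-3(w=3)}
step 4: add edge 1-4 (w=7); MST = {0-1(w=1) 1-2(w=5) 1-3(w=3) 1-4(w=7)}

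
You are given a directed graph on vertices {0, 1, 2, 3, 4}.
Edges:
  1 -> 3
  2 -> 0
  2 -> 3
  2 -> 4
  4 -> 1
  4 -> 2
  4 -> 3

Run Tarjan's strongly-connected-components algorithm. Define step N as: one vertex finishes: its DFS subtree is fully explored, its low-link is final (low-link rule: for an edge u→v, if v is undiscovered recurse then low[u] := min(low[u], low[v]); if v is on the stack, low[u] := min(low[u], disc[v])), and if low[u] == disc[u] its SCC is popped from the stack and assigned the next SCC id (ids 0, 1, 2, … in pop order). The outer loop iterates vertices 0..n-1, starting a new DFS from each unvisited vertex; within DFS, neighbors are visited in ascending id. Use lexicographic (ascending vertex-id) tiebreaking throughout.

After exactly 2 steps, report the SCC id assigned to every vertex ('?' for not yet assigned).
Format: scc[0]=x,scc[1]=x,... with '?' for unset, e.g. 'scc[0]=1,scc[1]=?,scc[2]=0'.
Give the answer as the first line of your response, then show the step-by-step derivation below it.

scc[0]=0,scc[1]=?,scc[2]=?,scc[3]=1,scc[4]=?

step 1: low=(low[0]=0,low[1]=?,low[2]=?,low[3]=?,low[4]=?); scc=(scc[0]=0,scc[1]=?,scc[2]=?,scc[3]=?,scc[4]=?)
step 2: low=(low[0]=0,low[1]=1,low[2]=?,low[3]=2,low[4]=?); scc=(scc[0]=0,scc[1]=?,scc[2]=?,scc[3]=1,scc[4]=?)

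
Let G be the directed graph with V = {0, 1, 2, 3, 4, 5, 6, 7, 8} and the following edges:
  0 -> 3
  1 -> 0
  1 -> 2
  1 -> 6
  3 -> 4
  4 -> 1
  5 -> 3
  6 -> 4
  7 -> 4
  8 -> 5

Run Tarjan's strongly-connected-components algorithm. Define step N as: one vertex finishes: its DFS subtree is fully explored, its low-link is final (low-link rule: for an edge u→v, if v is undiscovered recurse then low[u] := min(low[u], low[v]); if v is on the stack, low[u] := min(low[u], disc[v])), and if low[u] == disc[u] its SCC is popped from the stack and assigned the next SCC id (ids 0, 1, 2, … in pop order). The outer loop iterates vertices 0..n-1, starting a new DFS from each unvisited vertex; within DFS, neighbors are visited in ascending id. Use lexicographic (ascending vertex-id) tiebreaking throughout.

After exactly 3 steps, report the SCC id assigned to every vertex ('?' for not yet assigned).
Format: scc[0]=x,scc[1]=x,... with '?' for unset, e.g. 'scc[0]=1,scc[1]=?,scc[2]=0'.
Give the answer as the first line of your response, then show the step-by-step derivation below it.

scc[0]=?,scc[1]=?,scc[2]=0,scc[3]=?,scc[4]=?,scc[5]=?,scc[6]=?,scc[7]=?,scc[8]=?

step 1: low=(low[0]=0,low[1]=0,low[2]=4,low[3]=1,low[4]=2,low[5]=?,low[6]=?,low[7]=?,low[8]=?); scc=(scc[0]=?,scc[1]=?,scc[2]=0,scc[3]=?,scc[4]=?,scc[5]=?,scc[6]=?,scc[7]=?,scc[8]=?)
step 2: low=(low[0]=0,low[1]=0,low[2]=4,low[3]=1,low[4]=2,low[5]=?,low[6]=2,low[7]=?,low[8]=?); scc=(scc[0]=?,scc[1]=?,scc[2]=0,scc[3]=?,scc[4]=?,scc[5]=?,scc[6]=?,scc[7]=?,scc[8]=?)
step 3: low=(low[0]=0,low[1]=0,low[2]=4,low[3]=1,low[4]=2,low[5]=?,low[6]=2,low[7]=?,low[8]=?); scc=(scc[0]=?,scc[1]=?,scc[2]=0,scc[3]=?,scc[4]=?,scc[5]=?,scc[6]=?,scc[7]=?,scc[8]=?)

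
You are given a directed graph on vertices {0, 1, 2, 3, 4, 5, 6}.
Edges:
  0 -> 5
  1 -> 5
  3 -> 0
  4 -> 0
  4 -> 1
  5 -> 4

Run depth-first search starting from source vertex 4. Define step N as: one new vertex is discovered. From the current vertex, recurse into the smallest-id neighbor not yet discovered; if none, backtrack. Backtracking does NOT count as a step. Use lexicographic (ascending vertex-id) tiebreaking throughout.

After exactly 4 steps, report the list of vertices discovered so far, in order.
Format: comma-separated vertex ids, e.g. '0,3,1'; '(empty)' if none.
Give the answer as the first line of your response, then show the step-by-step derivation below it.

4,0,5,1

step 1: discover 4; path=4; order=4
step 2: discover 0; path=4>0; order=4,0
step 3: discover 5; path=4>0>5; order=4,0,5
step 4: discover 1; path=4>1; order=4,0,5,1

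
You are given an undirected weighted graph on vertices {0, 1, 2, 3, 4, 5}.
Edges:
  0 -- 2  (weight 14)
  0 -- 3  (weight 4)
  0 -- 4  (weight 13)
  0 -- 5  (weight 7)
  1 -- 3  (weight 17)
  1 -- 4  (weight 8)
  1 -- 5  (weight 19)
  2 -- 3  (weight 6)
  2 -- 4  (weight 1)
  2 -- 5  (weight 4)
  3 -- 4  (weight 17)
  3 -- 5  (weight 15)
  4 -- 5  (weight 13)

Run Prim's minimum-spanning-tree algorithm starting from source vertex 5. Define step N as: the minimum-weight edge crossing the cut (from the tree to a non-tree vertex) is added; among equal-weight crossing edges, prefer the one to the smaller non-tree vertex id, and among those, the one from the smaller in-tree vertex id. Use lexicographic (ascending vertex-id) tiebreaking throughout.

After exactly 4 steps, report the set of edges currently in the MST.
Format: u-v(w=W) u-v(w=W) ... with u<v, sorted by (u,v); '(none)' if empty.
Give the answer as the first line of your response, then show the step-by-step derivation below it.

0-3(w=4) 2-3(w=6) 2-4(w=1) 2-5(w=4)

step 1: add edge 2-5 (w=4); MST = {2-5(w=4)}
step 2: add edge 2-4 (w=1); MST = {2-4(w=1) 2-5(w=4)}
step 3: add edge 2-3 (w=6); MST = {2-3(w=6) 2-4(w=1) 2-5(w=4)}
step 4: add edge 0-3 (w=4); MST = {0-3(w=4) 2-3(w=6) 2-4(w=1) 2-5(w=4)}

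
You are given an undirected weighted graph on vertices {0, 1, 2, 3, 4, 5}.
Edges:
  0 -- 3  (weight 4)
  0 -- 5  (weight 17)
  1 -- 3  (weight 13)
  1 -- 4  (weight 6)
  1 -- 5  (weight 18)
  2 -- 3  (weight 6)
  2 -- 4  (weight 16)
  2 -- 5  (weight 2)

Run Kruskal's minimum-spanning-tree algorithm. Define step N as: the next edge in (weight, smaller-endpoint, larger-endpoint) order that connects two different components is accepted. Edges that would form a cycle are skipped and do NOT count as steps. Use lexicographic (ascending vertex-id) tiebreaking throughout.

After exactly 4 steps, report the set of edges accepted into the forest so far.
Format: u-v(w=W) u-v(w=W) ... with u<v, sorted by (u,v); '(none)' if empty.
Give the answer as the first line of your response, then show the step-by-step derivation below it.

0-3(w=4) 1-4(w=6) 2-3(w=6) 2-5(w=2)

step 1: add edge 2-5 (w=2); MST = {2-5(w=2)}
step 2: add edge 0-3 (w=4); MST = {0-3(w=4) 2-5(w=2)}
step 3: add edge 1-4 (w=6); MST = {0-3(w=4) 1-4(w=6) 2-5(w=2)}
step 4: add edge 2-3 (w=6); MST = {0-3(w=4) 1-4(w=6) 2-3(w=6) 2-5(w=2)}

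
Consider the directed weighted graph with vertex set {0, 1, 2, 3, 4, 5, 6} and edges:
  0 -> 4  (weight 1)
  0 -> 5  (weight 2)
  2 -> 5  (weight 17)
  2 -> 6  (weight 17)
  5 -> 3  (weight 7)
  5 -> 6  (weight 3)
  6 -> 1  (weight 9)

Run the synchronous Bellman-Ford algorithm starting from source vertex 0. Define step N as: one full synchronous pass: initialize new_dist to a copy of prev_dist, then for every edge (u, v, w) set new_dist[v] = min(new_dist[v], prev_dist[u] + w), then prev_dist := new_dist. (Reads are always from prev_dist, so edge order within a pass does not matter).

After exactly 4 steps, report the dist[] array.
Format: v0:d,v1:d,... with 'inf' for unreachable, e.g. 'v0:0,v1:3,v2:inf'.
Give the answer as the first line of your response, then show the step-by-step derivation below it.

v0:0,v1:14,v2:inf,v3:9,v4:1,v5:2,v6:5

step 1: dist = v0:0,v1:inf,v2:inf,v3:inf,v4:1,v5:2,v6:inf
step 2: dist = v0:0,v1:inf,v2:inf,v3:9,v4:1,v5:2,v6:5
step 3: dist = v0:0,v1:14,v2:inf,v3:9,v4:1,v5:2,v6:5
step 4: dist = v0:0,v1:14,v2:inf,v3:9,v4:1,v5:2,v6:5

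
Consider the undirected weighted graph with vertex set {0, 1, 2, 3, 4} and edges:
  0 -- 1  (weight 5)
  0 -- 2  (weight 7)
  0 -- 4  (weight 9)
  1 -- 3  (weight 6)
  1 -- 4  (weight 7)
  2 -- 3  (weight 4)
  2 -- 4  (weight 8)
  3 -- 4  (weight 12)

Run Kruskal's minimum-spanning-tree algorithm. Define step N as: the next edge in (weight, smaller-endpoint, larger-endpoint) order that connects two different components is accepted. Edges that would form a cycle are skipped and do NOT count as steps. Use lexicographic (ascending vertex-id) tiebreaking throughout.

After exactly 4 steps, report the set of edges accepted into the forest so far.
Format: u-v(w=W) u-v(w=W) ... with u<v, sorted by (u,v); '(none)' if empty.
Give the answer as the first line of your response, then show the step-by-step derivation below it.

0-1(w=5) 1-3(w=6) 1-4(w=7) 2-3(w=4)

step 1: add edge 2-3 (w=4); MST = {2-3(w=4)}
step 2: add edge 0-1 (w=5); MST = {0-1(w=5) 2-3(w=4)}
step 3: add edge 1-3 (w=6); MST = {0-1(w=5) 1-3(w=6) 2-3(w=4)}
step 4: add edge 1-4 (w=7); MST = {0-1(w=5) 1-3(w=6) 1-4(w=7) 2-3(w=4)}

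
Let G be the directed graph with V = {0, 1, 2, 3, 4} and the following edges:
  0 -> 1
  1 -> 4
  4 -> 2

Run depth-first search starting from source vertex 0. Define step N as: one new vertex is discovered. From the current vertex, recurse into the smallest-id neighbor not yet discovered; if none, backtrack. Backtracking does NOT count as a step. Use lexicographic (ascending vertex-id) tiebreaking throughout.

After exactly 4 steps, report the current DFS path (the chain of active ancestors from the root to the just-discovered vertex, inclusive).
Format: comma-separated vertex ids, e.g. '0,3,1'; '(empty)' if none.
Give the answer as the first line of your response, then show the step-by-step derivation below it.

0,1,4,2

step 1: discover 0; path=0; order=0
step 2: discover 1; path=0>1; order=0,1
step 3: discover 4; path=0>1>4; order=0,1,4
step 4: discover 2; path=0>1>4>2; order=0,1,4,2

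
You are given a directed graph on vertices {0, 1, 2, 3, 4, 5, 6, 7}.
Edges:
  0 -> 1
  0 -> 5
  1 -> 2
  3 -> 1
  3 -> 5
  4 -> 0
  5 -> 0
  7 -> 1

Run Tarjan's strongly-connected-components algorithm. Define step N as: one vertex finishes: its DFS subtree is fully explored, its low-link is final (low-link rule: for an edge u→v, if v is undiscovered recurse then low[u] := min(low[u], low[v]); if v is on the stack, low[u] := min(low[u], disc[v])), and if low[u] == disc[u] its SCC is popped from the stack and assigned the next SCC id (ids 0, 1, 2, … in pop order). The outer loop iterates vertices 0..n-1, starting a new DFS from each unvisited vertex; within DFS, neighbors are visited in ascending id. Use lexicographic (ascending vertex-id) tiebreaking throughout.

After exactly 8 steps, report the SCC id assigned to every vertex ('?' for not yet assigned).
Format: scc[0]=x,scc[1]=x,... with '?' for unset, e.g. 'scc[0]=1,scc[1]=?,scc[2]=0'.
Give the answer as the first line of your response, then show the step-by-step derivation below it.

scc[0]=2,scc[1]=1,scc[2]=0,scc[3]=3,scc[4]=4,scc[5]=2,scc[6]=5,scc[7]=6

step 1: low=(low[0]=0,low[1]=1,low[2]=2,low[3]=?,low[4]=?,low[5]=?,low[6]=?,low[7]=?); scc=(scc[0]=?,scc[1]=?,scc[2]=0,scc[3]=?,scc[4]=?,scc[5]=?,scc[6]=?,scc[7]=?)
step 2: low=(low[0]=0,low[1]=1,low[2]=2,low[3]=?,low[4]=?,low[5]=?,low[6]=?,low[7]=?); scc=(scc[0]=?,scc[1]=1,scc[2]=0,scc[3]=?,scc[4]=?,scc[5]=?,scc[6]=?,scc[7]=?)
step 3: low=(low[0]=0,low[1]=1,low[2]=2,low[3]=?,low[4]=?,low[5]=0,low[6]=?,low[7]=?); scc=(scc[0]=?,scc[1]=1,scc[2]=0,scc[3]=?,scc[4]=?,scc[5]=?,scc[6]=?,scc[7]=?)
step 4: low=(low[0]=0,low[1]=1,low[2]=2,low[3]=?,low[4]=?,low[5]=0,low[6]=?,low[7]=?); scc=(scc[0]=2,scc[1]=1,scc[2]=0,scc[3]=?,scc[4]=?,scc[5]=2,scc[6]=?,scc[7]=?)
step 5: low=(low[0]=0,low[1]=1,low[2]=2,low[3]=4,low[4]=?,low[5]=0,low[6]=?,low[7]=?); scc=(scc[0]=2,scc[1]=1,scc[2]=0,scc[3]=3,scc[4]=?,scc[5]=2,scc[6]=?,scc[7]=?)
step 6: low=(low[0]=0,low[1]=1,low[2]=2,low[3]=4,low[4]=5,low[5]=0,low[6]=?,low[7]=?); scc=(scc[0]=2,scc[1]=1,scc[2]=0,scc[3]=3,scc[4]=4,scc[5]=2,scc[6]=?,scc[7]=?)
step 7: low=(low[0]=0,low[1]=1,low[2]=2,low[3]=4,low[4]=5,low[5]=0,low[6]=6,low[7]=?); scc=(scc[0]=2,scc[1]=1,scc[2]=0,scc[3]=3,scc[4]=4,scc[5]=2,scc[6]=5,scc[7]=?)
step 8: low=(low[0]=0,low[1]=1,low[2]=2,low[3]=4,low[4]=5,low[5]=0,low[6]=6,low[7]=7); scc=(scc[0]=2,scc[1]=1,scc[2]=0,scc[3]=3,scc[4]=4,scc[5]=2,scc[6]=5,scc[7]=6)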